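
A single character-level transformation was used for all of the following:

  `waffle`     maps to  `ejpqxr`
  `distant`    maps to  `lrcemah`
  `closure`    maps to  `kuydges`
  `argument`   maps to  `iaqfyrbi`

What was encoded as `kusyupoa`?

In waffle: w→e is +8, a→j is +9, f→p is +10, f→q is +11 — the shift increases by 1 each position. Each letter shifts forward by (position + 8), i.e. 8, 9, 10, … — the shift grows by one for each successive letter.
Reversing it on kusyupoa: k−8=c, u−9=l, s−10=i, y−11=n, u−12=i, p−13=c, o−14=a, a−15=l.

clinical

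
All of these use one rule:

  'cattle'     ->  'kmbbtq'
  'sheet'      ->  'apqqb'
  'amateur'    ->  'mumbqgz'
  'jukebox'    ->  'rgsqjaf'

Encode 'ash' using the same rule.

map

The rule splits by letter class: vowels +12, consonants +8.
For ash: a(vowel)+12=m, s(cons)+8=a, h(cons)+8=p.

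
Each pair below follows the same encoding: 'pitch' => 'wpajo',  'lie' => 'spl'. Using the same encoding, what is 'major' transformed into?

Compare letters: p→w is +7, i→p is +7, t→a is +7 — a constant shift. Every letter moves 7 places later in the alphabet, wrapping around z→a.
Applying it to major: m+7=t, a+7=h, j+7=q, o+7=v, r+7=y.

thqvy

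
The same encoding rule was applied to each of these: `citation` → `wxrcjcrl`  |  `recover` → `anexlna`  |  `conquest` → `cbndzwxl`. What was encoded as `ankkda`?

The output letters match the input read backwards, each shifted +9: citation reversed is noitatic. The word is reversed, then every letter is shifted forward by 9.
Decoding ankkda: shift back: a−9=r, n−9=e, k−9=b, k−9=b, d−9=u, a−9=r → rebbur; then reverse → rubber.

rubber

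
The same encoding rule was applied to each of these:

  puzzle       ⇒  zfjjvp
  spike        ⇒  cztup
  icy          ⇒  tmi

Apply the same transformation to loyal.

vzilv

Vowels shift forward by 11 and consonants shift forward by 10.
For loyal: l(cons)+10=v, o(vowel)+11=z, y(cons)+10=i, a(vowel)+11=l, l(cons)+10=v.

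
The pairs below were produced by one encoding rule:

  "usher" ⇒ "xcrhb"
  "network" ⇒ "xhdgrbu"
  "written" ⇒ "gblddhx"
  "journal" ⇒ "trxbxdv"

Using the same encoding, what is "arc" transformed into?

The shift depends on letter class: consonant s→c is +10, but vowel u→x is +3. The rule splits by letter class: vowels +3, consonants +10.
Applying it to arc: a(vowel)+3=d, r(cons)+10=b, c(cons)+10=m.

dbm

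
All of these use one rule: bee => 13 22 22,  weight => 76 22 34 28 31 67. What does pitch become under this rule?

55 34 67 16 31

Each letter becomes 3×(its alphabet position, a=1..z=26) + 7.
Applying it to pitch: p=16→55, i=9→34, t=20→67, c=3→16, h=8→31.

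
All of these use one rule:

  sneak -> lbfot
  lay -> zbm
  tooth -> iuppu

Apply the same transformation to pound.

eovpq

Read the word backwards and shift each letter +1.
On pound: reverse → dnuop; then shift: d+1=e, n+1=o, u+1=v, o+1=p, p+1=q.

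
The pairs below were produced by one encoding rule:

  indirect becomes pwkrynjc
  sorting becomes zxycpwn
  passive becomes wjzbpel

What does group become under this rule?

Shifts by position in indirect: pos 0: i→p (+7), pos 1: n→w (+9), pos 2: d→k (+7), pos 3: i→r (+9) — repeating every 2. A repeating key of period 2 is used — shifts +7, +9 over and over.
On group: g+7=n, r+9=a, o+7=v, u+9=d, p+7=w.

navdw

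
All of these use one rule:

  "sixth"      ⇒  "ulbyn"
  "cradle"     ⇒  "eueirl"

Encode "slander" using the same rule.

In sixth: s→u is +2, i→l is +3, x→b is +4, t→y is +5 — the shift increases by 1 each position. The shift increases by 1 at each position, starting from +2: 2, 3, 4, ….
Applying it to slander: s+2=u, l+3=o, a+4=e, n+5=s, d+6=j, e+7=l, r+8=z.

uoesjlz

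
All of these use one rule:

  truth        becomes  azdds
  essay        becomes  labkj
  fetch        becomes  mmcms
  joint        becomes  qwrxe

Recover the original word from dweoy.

woven

In truth: t→a is +7, r→z is +8, u→d is +9, t→d is +10 — the shift increases by 1 each position. Letter i (0-indexed) is shifted by i+7, so successive shifts are 7, 8, 9, ….
Reversing it on dweoy: d−7=w, w−8=o, e−9=v, o−10=e, y−11=n.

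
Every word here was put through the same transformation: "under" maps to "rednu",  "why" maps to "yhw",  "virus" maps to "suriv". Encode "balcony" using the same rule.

The output letters match the input read backwards: under reversed is rednu. It's just the letters in reverse order.
Applying it to balcony: reverse → ynoclab.

ynoclab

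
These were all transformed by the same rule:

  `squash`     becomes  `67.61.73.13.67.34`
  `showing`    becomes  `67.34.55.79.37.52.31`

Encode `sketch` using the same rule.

67.43.25.70.19.34

With a=1..z=26, the number is 3·pos + 10.
On sketch: s=19→67, k=11→43, e=5→25, t=20→70, c=3→19, h=8→34.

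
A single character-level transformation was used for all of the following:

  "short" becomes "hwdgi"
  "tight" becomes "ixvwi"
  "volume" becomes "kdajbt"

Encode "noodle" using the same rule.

Compare letters: s→h is +15, h→w is +15, o→d is +15 — a constant shift. Every letter moves 15 places later in the alphabet, wrapping around z→a.
On noodle: n+15=c, o+15=d, o+15=d, d+15=s, l+15=a, e+15=t.

cddsat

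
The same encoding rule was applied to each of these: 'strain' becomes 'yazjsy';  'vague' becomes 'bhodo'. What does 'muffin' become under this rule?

sbnosy

In strain: s→y is +6, t→a is +7, r→z is +8, a→j is +9 — the shift increases by 1 each position. The shift increases by 1 at each position, starting from +6: 6, 7, 8, ….
For muffin: m+6=s, u+7=b, f+8=n, f+9=o, i+10=s, n+11=y.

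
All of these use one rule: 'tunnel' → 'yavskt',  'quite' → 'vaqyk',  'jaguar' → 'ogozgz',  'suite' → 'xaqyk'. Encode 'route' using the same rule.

A repeating key of period 3 is used — shifts +5, +6, +8 over and over.
On route: r+5=w, o+6=u, u+8=c, t+5=y, e+6=k.

wucyk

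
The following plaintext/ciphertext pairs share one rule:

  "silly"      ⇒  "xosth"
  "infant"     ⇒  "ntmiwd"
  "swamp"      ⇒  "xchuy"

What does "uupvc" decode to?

The shift increases by 1 at each position, starting from +5: 5, 6, 7, ….
Undoing it on uupvc: u−5=p, u−6=o, p−7=i, v−8=n, c−9=t.

point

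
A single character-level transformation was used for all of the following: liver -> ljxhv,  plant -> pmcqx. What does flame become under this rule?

fmcpi

The shift increases by 1 at each position, starting from +0: 0, 1, 2, ….
On flame: f+0=f, l+1=m, a+2=c, m+3=p, e+4=i.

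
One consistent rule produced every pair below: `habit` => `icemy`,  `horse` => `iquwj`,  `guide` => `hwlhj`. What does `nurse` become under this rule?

In habit: h→i is +1, a→c is +2, b→e is +3, i→m is +4 — the shift increases by 1 each position. The shift increases by 1 at each position, starting from +1: 1, 2, 3, ….
Applying it to nurse: n+1=o, u+2=w, r+3=u, s+4=w, e+5=j.

owuwj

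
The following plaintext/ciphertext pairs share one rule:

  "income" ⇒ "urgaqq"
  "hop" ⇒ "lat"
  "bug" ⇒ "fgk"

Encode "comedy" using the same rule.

The shift depends on letter class: consonant n→r is +4, but vowel i→u is +12. Two shifts are in play — +12 for a/e/i/o/u, +4 for every other letter.
Applying it to comedy: c(cons)+4=g, o(vowel)+12=a, m(cons)+4=q, e(vowel)+12=q, d(cons)+4=h, y(cons)+4=c.

gaqqhc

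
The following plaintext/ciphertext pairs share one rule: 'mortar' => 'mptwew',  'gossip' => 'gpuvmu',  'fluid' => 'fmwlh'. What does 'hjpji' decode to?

hinge

Letter i (0-indexed) is shifted by i+0, so successive shifts are 0, 1, 2, ….
Decoding hjpji: h−0=h, j−1=i, p−2=n, j−3=g, i−4=e.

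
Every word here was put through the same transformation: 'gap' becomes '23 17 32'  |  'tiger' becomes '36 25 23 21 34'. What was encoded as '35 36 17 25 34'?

stair

g is letter #7 and maps to 23: an offset of 16. The number is (letter's place in the alphabet, a=1) + 16.
Decoding 35 36 17 25 34: 35→(35−16)÷1=19=s, 36→(36−16)÷1=20=t, 17→(17−16)÷1=1=a, 25→(25−16)÷1=9=i, 34→(34−16)÷1=18=r.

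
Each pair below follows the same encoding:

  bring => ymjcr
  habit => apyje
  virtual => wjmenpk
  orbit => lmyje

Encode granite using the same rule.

rmpcjez

This is an affine cipher: with a=0,…,z=25, each position x becomes (9x+15) mod 26.
Applying it to granite: g(6)→9·6+15≡17=r; r(17)→9·17+15≡12=m; a(0)→9·0+15≡15=p; n(13)→9·13+15≡2=c; i(8)→9·8+15≡9=j; t(19)→9·19+15≡4=e; e(4)→9·4+15≡25=z (all mod 26).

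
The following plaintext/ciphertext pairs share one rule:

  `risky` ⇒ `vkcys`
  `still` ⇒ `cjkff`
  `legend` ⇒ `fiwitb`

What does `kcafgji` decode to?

This is an affine cipher: with a=0,…,z=25, each position x becomes (7x+6) mod 26.
Decoding kcafgji: k(10)→15·(10−6)≡8=i; c(2)→15·(2−6)≡18=s; a(0)→15·(0−6)≡14=o; f(5)→15·(5−6)≡11=l; g(6)→15·(6−6)≡0=a; j(9)→15·(9−6)≡19=t; i(8)→15·(8−6)≡4=e (all mod 26).

isolate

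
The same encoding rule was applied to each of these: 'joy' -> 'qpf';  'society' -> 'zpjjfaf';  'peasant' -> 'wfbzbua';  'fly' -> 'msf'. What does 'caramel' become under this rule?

The shift depends on letter class: consonant j→q is +7, but vowel o→p is +1. Two shifts are in play — +1 for a/e/i/o/u, +7 for every other letter.
On caramel: c(cons)+7=j, a(vowel)+1=b, r(cons)+7=y, a(vowel)+1=b, m(cons)+7=t, e(vowel)+1=f, l(cons)+7=s.

jbybtfs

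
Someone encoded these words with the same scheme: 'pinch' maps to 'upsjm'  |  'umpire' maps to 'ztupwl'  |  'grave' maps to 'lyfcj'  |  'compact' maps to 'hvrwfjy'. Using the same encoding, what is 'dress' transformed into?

The shifts repeat in a cycle of length 2: positions 0,1,… shift by +5, +7, then the pattern repeats.
For dress: d+5=i, r+7=y, e+5=j, s+7=z, s+5=x.

iyjzx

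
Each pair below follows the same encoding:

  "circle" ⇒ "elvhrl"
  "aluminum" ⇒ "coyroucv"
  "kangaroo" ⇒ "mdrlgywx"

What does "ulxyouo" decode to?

sitting

The shift increases by 1 at each position, starting from +2: 2, 3, 4, ….
Reversing it on ulxyouo: u−2=s, l−3=i, x−4=t, y−5=t, o−6=i, u−7=n, o−8=g.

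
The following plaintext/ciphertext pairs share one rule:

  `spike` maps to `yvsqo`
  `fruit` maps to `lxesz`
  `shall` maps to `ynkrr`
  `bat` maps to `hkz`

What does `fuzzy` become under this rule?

The rule splits by letter class: vowels +10, consonants +6.
For fuzzy: f(cons)+6=l, u(vowel)+10=e, z(cons)+6=f, z(cons)+6=f, y(cons)+6=e.

leffe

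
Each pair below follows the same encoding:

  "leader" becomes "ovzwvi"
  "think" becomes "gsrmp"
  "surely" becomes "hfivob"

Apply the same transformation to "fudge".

ufwtv

Each pair mirrors across the alphabet (l↔o, e↔v, a↔z): positions sum to 25. This is the alphabet-reversal cipher (Atbash): a becomes z, b becomes y, etc.
For fudge: f↔u, u↔f, d↔w, g↔t, e↔v.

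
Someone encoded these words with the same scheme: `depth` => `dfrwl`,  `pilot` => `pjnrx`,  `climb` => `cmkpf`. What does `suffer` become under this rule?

svhiiw

In depth: d→d is +0, e→f is +1, p→r is +2, t→w is +3 — the shift increases by 1 each position. The shift increases by 1 at each position, starting from +0: 0, 1, 2, ….
For suffer: s+0=s, u+1=v, f+2=h, f+3=i, e+4=i, r+5=w.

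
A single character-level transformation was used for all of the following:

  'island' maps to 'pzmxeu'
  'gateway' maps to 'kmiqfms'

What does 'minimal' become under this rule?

xmyuzuy

The output letters match the input read backwards, each shifted +12: island reversed is dnalsi. Read the word backwards and shift each letter +12.
For minimal: reverse → laminim; then shift: l+12=x, a+12=m, m+12=y, i+12=u, n+12=z, i+12=u, m+12=y.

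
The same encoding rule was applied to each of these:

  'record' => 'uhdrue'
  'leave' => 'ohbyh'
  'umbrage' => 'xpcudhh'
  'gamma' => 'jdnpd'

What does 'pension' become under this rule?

Shifts by position in record: pos 0: r→u (+3), pos 1: e→h (+3), pos 2: c→d (+1), pos 3: o→r (+3), pos 4: r→u (+3), pos 5: d→e (+1) — repeating every 3. A repeating key of period 3 is used — shifts +3, +3, +1 over and over.
On pension: p+3=s, e+3=h, n+1=o, s+3=v, i+3=l, o+1=p, n+3=q.

shovlpq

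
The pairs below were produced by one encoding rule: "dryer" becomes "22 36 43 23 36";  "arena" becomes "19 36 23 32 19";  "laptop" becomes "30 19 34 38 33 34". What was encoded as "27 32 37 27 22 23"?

d is letter #4 and maps to 22: an offset of 18. Each letter is replaced by its alphabet position (a=1..z=26) + 18.
Reversing it on 27 32 37 27 22 23: 27→(27−18)÷1=9=i, 32→(32−18)÷1=14=n, 37→(37−18)÷1=19=s, 27→(27−18)÷1=9=i, 22→(22−18)÷1=4=d, 23→(23−18)÷1=5=e.

inside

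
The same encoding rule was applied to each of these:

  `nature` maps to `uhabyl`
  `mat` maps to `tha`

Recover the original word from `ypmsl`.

It's a constant shift of +7 (ROT7).
Decoding ypmsl: y−7=r, p−7=i, m−7=f, s−7=l, l−7=e.

rifle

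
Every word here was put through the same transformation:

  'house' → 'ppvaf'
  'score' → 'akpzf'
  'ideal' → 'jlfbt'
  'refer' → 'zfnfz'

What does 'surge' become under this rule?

avzof

The shift depends on letter class: consonant h→p is +8, but vowel o→p is +1. The rule splits by letter class: vowels +1, consonants +8.
Applying it to surge: s(cons)+8=a, u(vowel)+1=v, r(cons)+8=z, g(cons)+8=o, e(vowel)+1=f.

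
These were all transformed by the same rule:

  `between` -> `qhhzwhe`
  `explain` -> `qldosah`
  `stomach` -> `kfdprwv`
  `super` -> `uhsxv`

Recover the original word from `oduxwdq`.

The output letters match the input read backwards, each shifted +3: between reversed is neewteb. Two steps: reverse the string, then apply a Caesar shift of +3.
Reversing it on oduxwdq: shift back: o−3=l, d−3=a, u−3=r, x−3=u, w−3=t, d−3=a, q−3=n → larutan; then reverse → natural.

natural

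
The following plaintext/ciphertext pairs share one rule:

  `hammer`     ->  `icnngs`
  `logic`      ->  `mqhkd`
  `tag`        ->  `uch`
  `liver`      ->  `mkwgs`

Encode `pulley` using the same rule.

qwmmgz

The shift depends on letter class: consonant h→i is +1, but vowel a→c is +2. The rule splits by letter class: vowels +2, consonants +1.
On pulley: p(cons)+1=q, u(vowel)+2=w, l(cons)+1=m, l(cons)+1=m, e(vowel)+2=g, y(cons)+1=z.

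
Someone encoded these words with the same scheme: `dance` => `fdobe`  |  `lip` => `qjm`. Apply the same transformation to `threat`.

ubfsiu

The word is reversed, then every letter is shifted forward by 1.
For threat: reverse → taerht; then shift: t+1=u, a+1=b, e+1=f, r+1=s, h+1=i, t+1=u.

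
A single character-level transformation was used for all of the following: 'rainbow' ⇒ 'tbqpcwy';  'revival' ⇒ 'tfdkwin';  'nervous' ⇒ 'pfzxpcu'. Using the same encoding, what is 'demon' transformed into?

ffuqo

Shifts by position in rainbow: pos 0: r→t (+2), pos 1: a→b (+1), pos 2: i→q (+8), pos 3: n→p (+2), pos 4: b→c (+1), pos 5: o→w (+8) — repeating every 3. It's a Vigenère-style cipher with numeric key [2,1,8]: position i shifts by key[i mod 3].
For demon: d+2=f, e+1=f, m+8=u, o+2=q, n+1=o.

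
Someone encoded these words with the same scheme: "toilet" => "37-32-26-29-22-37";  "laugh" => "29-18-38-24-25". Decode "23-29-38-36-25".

t is letter #20 and maps to 37: an offset of 17. Letters become their 1-based position plus 17 (so a→18, b→19, …).
Reversing it on 23-29-38-36-25: 23→(23−17)÷1=6=f, 29→(29−17)÷1=12=l, 38→(38−17)÷1=21=u, 36→(36−17)÷1=19=s, 25→(25−17)÷1=8=h.

flush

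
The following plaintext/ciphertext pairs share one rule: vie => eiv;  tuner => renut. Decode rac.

The output letters match the input read backwards: vie reversed is eiv. The word is simply reversed.
Undoing it on rac: then reverse → car.

car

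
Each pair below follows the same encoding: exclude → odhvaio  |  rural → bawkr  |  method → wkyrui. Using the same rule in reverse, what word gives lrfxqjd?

It's a Vigenère-style cipher with numeric key [10,6,5]: position i shifts by key[i mod 3].
Decoding lrfxqjd: l−10=b, r−6=l, f−5=a, x−10=n, q−6=k, j−5=e, d−10=t.

blanket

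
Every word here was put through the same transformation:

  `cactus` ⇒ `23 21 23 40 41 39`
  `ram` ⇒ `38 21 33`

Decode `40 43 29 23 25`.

twice

c is letter #3 and maps to 23: an offset of 20. Each letter is replaced by its alphabet position (a=1..z=26) + 20.
Reversing it on 40 43 29 23 25: 40→(40−20)÷1=20=t, 43→(43−20)÷1=23=w, 29→(29−20)÷1=9=i, 23→(23−20)÷1=3=c, 25→(25−20)÷1=5=e.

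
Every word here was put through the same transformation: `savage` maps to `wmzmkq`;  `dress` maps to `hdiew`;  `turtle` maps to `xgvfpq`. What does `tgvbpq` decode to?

Shifts by position in savage: pos 0: s→w (+4), pos 1: a→m (+12), pos 2: v→z (+4), pos 3: a→m (+12) — repeating every 2. The shifts repeat in a cycle of length 2: positions 0,1,… shift by +4, +12, then the pattern repeats.
Reversing it on tgvbpq: t−4=p, g−12=u, v−4=r, b−12=p, p−4=l, q−12=e.

purple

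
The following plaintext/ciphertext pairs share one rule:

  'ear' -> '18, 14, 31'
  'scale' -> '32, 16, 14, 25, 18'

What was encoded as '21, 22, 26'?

Each letter is replaced by its alphabet position (a=1..z=26) + 13.
Undoing it on 21, 22, 26: 21→(21−13)÷1=8=h, 22→(22−13)÷1=9=i, 26→(26−13)÷1=13=m.

him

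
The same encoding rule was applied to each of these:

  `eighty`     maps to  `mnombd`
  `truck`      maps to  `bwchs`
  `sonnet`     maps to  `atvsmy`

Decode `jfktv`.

Shifts by position in eighty: pos 0: e→m (+8), pos 1: i→n (+5), pos 2: g→o (+8), pos 3: h→m (+5) — repeating every 2. The shifts repeat in a cycle of length 2: positions 0,1,… shift by +8, +5, then the pattern repeats.
Decoding jfktv: j−8=b, f−5=a, k−8=c, t−5=o, v−8=n.

bacon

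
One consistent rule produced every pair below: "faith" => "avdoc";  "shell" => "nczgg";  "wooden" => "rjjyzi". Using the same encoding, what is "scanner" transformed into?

Compare letters: f→a is +21, a→v is +21, i→d is +21 — a constant shift. It's a constant shift of +21 (ROT21).
On scanner: s+21=n, c+21=x, a+21=v, n+21=i, n+21=i, e+21=z, r+21=m.

nxviizm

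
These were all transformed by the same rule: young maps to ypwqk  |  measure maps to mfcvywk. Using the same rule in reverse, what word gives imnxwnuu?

Each letter shifts forward by its position index (0, 1, 2, …) — the shift grows by one for each successive letter.
Undoing it on imnxwnuu: i−0=i, m−1=l, n−2=l, x−3=u, w−4=s, n−5=i, u−6=o, u−7=n.

illusion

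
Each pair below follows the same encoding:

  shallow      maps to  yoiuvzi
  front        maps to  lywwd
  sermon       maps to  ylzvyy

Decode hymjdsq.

breathe

Letter i (0-indexed) is shifted by i+6, so successive shifts are 6, 7, 8, ….
Decoding hymjdsq: h−6=b, y−7=r, m−8=e, j−9=a, d−10=t, s−11=h, q−12=e.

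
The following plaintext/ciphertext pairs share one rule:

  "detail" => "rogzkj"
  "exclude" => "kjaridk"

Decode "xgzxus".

The word is reversed, then every letter is shifted forward by 6.
Decoding xgzxus: shift back: x−6=r, g−6=a, z−6=t, x−6=r, u−6=o, s−6=m → ratrom; then reverse → mortar.

mortar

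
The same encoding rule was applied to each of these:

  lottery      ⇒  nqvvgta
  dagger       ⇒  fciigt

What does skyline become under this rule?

Compare letters: l→n is +2, o→q is +2, t→v is +2 — a constant shift. This is a Caesar cipher with shift 2.
On skyline: s+2=u, k+2=m, y+2=a, l+2=n, i+2=k, n+2=p, e+2=g.

umankpg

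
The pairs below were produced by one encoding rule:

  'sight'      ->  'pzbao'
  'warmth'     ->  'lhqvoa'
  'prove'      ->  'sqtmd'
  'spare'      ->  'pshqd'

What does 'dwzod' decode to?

elite

s(18)→p(15) and i(8)→z(25) fit y≡25x+7 (mod 26); the inverse of 25 mod 26 is 25. This is an affine cipher: with a=0,…,z=25, each position x becomes (25x+7) mod 26.
Undoing it on dwzod: d(3)→25·(3−7)≡4=e; w(22)→25·(22−7)≡11=l; z(25)→25·(25−7)≡8=i; o(14)→25·(14−7)≡19=t; d(3)→25·(3−7)≡4=e (all mod 26).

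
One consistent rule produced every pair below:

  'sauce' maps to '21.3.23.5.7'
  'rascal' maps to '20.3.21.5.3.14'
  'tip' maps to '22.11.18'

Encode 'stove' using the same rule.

21.22.17.24.7

s is letter #19 and maps to 21: an offset of 2. Each letter is replaced by its alphabet position (a=1..z=26) + 2.
On stove: s=19→21, t=20→22, o=15→17, v=22→24, e=5→7.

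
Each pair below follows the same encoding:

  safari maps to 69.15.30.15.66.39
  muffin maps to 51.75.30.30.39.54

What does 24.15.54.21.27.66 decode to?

s(#19)→69 and a(#1)→15: differences scale by 3, so n = 3·pos + 12. Each letter becomes 3×(its alphabet position, a=1..z=26) + 12.
Decoding 24.15.54.21.27.66: 24→(24−12)÷3=4=d, 15→(15−12)÷3=1=a, 54→(54−12)÷3=14=n, 21→(21−12)÷3=3=c, 27→(27−12)÷3=5=e, 66→(66−12)÷3=18=r.

dancer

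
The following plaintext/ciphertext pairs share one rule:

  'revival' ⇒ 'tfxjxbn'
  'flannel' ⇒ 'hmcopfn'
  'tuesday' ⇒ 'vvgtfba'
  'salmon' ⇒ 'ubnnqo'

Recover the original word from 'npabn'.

loyal

Shifts by position in revival: pos 0: r→t (+2), pos 1: e→f (+1), pos 2: v→x (+2), pos 3: i→j (+1) — repeating every 2. The shifts repeat in a cycle of length 2: positions 0,1,… shift by +2, +1, then the pattern repeats.
Decoding npabn: n−2=l, p−1=o, a−2=y, b−1=a, n−2=l.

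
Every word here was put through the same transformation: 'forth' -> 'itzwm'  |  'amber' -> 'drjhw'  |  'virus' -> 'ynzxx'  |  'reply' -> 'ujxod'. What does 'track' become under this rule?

Shifts by position in forth: pos 0: f→i (+3), pos 1: o→t (+5), pos 2: r→z (+8), pos 3: t→w (+3), pos 4: h→m (+5) — repeating every 3. The shifts repeat in a cycle of length 3: positions 0,1,… shift by +3, +5, +8, then the pattern repeats.
Applying it to track: t+3=w, r+5=w, a+8=i, c+3=f, k+5=p.

wwifp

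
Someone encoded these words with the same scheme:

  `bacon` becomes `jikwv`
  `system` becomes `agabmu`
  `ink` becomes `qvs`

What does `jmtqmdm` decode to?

Compare letters: b→j is +8, a→i is +8, c→k is +8 — a constant shift. Each letter is shifted forward by 8 in the alphabet (a Caesar shift of +8).
Undoing it on jmtqmdm: j−8=b, m−8=e, t−8=l, q−8=i, m−8=e, d−8=v, m−8=e.

believe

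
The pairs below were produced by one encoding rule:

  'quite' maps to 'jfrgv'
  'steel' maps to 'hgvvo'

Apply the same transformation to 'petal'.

Each pair mirrors across the alphabet (q↔j, u↔f, i↔r): positions sum to 25. Letters are reflected about the middle of the alphabet (position → 25−position): Atbash.
Applying it to petal: p↔k, e↔v, t↔g, a↔z, l↔o.

kvgzo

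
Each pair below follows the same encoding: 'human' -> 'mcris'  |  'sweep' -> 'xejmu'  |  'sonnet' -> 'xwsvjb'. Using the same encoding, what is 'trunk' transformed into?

Shifts by position in human: pos 0: h→m (+5), pos 1: u→c (+8), pos 2: m→r (+5), pos 3: a→i (+8) — repeating every 2. The shifts repeat in a cycle of length 2: positions 0,1,… shift by +5, +8, then the pattern repeats.
Applying it to trunk: t+5=y, r+8=z, u+5=z, n+8=v, k+5=p.

yzzvp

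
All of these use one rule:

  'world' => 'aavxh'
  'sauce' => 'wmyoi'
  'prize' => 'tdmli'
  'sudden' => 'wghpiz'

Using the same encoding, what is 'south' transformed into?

It's a Vigenère-style cipher with numeric key [4,12]: position i shifts by key[i mod 2].
On south: s+4=w, o+12=a, u+4=y, t+12=f, h+4=l.

wayfl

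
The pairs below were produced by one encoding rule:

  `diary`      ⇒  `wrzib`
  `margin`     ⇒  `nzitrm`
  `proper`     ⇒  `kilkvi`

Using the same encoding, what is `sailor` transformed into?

Each pair mirrors across the alphabet (d↔w, i↔r, a↔z): positions sum to 25. Each letter is replaced by its mirror in the alphabet: a↔z, b↔y, c↔x, and so on (the Atbash cipher).
For sailor: s↔h, a↔z, i↔r, l↔o, o↔l, r↔i.

hzroli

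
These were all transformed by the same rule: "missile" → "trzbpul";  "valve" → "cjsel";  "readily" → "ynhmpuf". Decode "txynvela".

moreover

Shifts by position in missile: pos 0: m→t (+7), pos 1: i→r (+9), pos 2: s→z (+7), pos 3: s→b (+9) — repeating every 2. A repeating key of period 2 is used — shifts +7, +9 over and over.
Decoding txynvela: t−7=m, x−9=o, y−7=r, n−9=e, v−7=o, e−9=v, l−7=e, a−9=r.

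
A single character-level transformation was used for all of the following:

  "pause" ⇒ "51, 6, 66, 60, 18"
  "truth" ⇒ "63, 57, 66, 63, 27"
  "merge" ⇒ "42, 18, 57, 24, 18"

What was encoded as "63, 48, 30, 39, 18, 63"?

p(#16)→51 and a(#1)→6: differences scale by 3, so n = 3·pos + 3. With a=1..z=26, the number is 3·pos + 3.
Reversing it on 63, 48, 30, 39, 18, 63: 63→(63−3)÷3=20=t, 48→(48−3)÷3=15=o, 30→(30−3)÷3=9=i, 39→(39−3)÷3=12=l, 18→(18−3)÷3=5=e, 63→(63−3)÷3=20=t.

toilet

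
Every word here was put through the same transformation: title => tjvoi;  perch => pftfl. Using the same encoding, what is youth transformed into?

In title: t→t is +0, i→j is +1, t→v is +2, l→o is +3 — the shift increases by 1 each position. Each letter shifts forward by its position index (0, 1, 2, …) — the shift grows by one for each successive letter.
On youth: y+0=y, o+1=p, u+2=w, t+3=w, h+4=l.

ypwwl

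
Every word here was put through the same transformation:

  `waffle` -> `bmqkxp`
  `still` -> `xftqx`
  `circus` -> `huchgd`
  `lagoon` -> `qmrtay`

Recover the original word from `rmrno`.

The shifts repeat in a cycle of length 3: positions 0,1,… shift by +5, +12, +11, then the pattern repeats.
Undoing it on rmrno: r−5=m, m−12=a, r−11=g, n−5=i, o−12=c.

magic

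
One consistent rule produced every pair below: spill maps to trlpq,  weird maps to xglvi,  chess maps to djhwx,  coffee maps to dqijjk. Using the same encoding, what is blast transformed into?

cndwy

Each letter shifts forward by (position + 1), i.e. 1, 2, 3, … — the shift grows by one for each successive letter.
Applying it to blast: b+1=c, l+2=n, a+3=d, s+4=w, t+5=y.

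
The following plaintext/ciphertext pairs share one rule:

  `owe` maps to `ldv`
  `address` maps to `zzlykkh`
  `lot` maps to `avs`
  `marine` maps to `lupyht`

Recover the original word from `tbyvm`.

The output letters match the input read backwards, each shifted +7: owe reversed is ewo. The word is reversed, then every letter is shifted forward by 7.
Reversing it on tbyvm: shift back: t−7=m, b−7=u, y−7=r, v−7=o, m−7=f → murof; then reverse → forum.

forum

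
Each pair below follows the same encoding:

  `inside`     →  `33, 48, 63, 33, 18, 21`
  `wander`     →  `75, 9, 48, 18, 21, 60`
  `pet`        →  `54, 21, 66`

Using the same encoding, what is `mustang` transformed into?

45, 69, 63, 66, 9, 48, 27

Each letter becomes 3×(its alphabet position, a=1..z=26) + 6.
For mustang: m=13→45, u=21→69, s=19→63, t=20→66, a=1→9, n=14→48, g=7→27.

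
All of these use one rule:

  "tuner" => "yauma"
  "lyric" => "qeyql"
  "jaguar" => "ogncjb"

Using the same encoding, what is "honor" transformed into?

In tuner: t→y is +5, u→a is +6, n→u is +7, e→m is +8 — the shift increases by 1 each position. Each letter shifts forward by (position + 5), i.e. 5, 6, 7, … — the shift grows by one for each successive letter.
On honor: h+5=m, o+6=u, n+7=u, o+8=w, r+9=a.

muuwa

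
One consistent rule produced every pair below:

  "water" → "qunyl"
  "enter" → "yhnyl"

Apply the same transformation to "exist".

yrcmn

Compare letters: w→q is +20, a→u is +20, t→n is +20 — a constant shift. Every letter moves 20 places later in the alphabet, wrapping around z→a.
Applying it to exist: e+20=y, x+20=r, i+20=c, s+20=m, t+20=n.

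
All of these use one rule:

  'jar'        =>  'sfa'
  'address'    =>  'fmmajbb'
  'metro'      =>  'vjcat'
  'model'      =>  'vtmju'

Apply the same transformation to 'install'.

nwbcfuu

The shift depends on letter class: consonant j→s is +9, but vowel a→f is +5. Two shifts are in play — +5 for a/e/i/o/u, +9 for every other letter.
On install: i(vowel)+5=n, n(cons)+9=w, s(cons)+9=b, t(cons)+9=c, a(vowel)+5=f, l(cons)+9=u, l(cons)+9=u.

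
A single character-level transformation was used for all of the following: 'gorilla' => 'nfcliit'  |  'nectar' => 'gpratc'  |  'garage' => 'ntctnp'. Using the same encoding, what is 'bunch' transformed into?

g(6)→n(13) and o(14)→f(5) fit y≡25x+19 (mod 26); the inverse of 25 mod 26 is 25. This is an affine cipher: with a=0,…,z=25, each position x becomes (25x+19) mod 26.
Applying it to bunch: b(1)→25·1+19≡18=s; u(20)→25·20+19≡25=z; n(13)→25·13+19≡6=g; c(2)→25·2+19≡17=r; h(7)→25·7+19≡12=m (all mod 26).

szgrm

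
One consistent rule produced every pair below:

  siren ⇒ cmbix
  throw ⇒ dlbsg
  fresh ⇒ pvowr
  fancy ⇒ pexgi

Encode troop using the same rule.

dvysz

Shifts by position in siren: pos 0: s→c (+10), pos 1: i→m (+4), pos 2: r→b (+10), pos 3: e→i (+4) — repeating every 2. It's a Vigenère-style cipher with numeric key [10,4]: position i shifts by key[i mod 2].
On troop: t+10=d, r+4=v, o+10=y, o+4=s, p+10=z.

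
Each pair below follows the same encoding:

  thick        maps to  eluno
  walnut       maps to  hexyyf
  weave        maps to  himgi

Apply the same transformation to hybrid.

A repeating key of period 3 is used — shifts +11, +4, +12 over and over.
For hybrid: h+11=s, y+4=c, b+12=n, r+11=c, i+4=m, d+12=p.

scncmp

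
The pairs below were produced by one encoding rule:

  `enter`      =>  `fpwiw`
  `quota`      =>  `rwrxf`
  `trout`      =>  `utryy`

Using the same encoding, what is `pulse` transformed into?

Each letter shifts forward by (position + 1), i.e. 1, 2, 3, … — the shift grows by one for each successive letter.
On pulse: p+1=q, u+2=w, l+3=o, s+4=w, e+5=j.

qwowj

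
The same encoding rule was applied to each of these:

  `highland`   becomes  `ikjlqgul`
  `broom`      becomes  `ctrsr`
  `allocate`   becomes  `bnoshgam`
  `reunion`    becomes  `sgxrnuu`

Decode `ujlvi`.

In highland: h→i is +1, i→k is +2, g→j is +3, h→l is +4 — the shift increases by 1 each position. Each letter shifts forward by (position + 1), i.e. 1, 2, 3, … — the shift grows by one for each successive letter.
Reversing it on ujlvi: u−1=t, j−2=h, l−3=i, v−4=r, i−5=d.

third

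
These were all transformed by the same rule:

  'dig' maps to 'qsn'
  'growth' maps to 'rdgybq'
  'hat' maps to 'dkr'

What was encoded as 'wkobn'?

Two steps: reverse the string, then apply a Caesar shift of +10.
Undoing it on wkobn: shift back: w−10=m, k−10=a, o−10=e, b−10=r, n−10=d → maerd; then reverse → dream.

dream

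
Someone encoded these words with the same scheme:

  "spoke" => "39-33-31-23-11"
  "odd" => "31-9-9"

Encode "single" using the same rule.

s(#19)→39 and p(#16)→33: differences scale by 2, so n = 2·pos + 1. The formula is n = 2×(alphabet index, a=1) + 1.
Applying it to single: s=19→39, i=9→19, n=14→29, g=7→15, l=12→25, e=5→11.

39-19-29-15-25-11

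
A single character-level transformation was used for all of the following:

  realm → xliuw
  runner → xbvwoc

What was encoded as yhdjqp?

In realm: r→x is +6, e→l is +7, a→i is +8, l→u is +9 — the shift increases by 1 each position. The shift increases by 1 at each position, starting from +6: 6, 7, 8, ….
Decoding yhdjqp: y−6=s, h−7=a, d−8=v, j−9=a, q−10=g, p−11=e.

savage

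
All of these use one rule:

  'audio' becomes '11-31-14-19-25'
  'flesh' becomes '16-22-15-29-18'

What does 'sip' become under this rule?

a is letter #1 and maps to 11: an offset of 10. Each letter is replaced by its alphabet position (a=1..z=26) + 10.
On sip: s=19→29, i=9→19, p=16→26.

29-19-26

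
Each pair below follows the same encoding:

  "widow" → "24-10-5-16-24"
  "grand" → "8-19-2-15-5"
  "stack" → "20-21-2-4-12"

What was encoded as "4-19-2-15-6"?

crane

w is letter #23 and maps to 24: an offset of 1. Letters become their 1-based position plus 1 (so a→2, b→3, …).
Decoding 4-19-2-15-6: 4→(4−1)÷1=3=c, 19→(19−1)÷1=18=r, 2→(2−1)÷1=1=a, 15→(15−1)÷1=14=n, 6→(6−1)÷1=5=e.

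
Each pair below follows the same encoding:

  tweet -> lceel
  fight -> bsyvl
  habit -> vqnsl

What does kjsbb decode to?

Treating letters as 0–25, the rule is x ↦ 23x + 16 (mod 26).
Reversing it on kjsbb: k(10)→17·(10−16)≡2=c; j(9)→17·(9−16)≡11=l; s(18)→17·(18−16)≡8=i; b(1)→17·(1−16)≡5=f; b(1)→17·(1−16)≡5=f (all mod 26).

cliff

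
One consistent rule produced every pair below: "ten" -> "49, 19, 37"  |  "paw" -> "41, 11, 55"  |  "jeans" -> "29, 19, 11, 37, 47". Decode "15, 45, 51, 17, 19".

crude

The formula is n = 2×(alphabet index, a=1) + 9.
Decoding 15, 45, 51, 17, 19: 15→(15−9)÷2=3=c, 45→(45−9)÷2=18=r, 51→(51−9)÷2=21=u, 17→(17−9)÷2=4=d, 19→(19−9)÷2=5=e.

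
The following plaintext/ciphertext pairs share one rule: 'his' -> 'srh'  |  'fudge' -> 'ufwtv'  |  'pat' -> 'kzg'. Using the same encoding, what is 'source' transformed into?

hlfixv

Each letter is replaced by its mirror in the alphabet: a↔z, b↔y, c↔x, and so on (the Atbash cipher).
Applying it to source: s↔h, o↔l, u↔f, r↔i, c↔x, e↔v.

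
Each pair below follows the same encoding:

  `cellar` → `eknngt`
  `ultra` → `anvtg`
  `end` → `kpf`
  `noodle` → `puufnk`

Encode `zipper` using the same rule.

borrkt

The shift depends on letter class: consonant c→e is +2, but vowel e→k is +6. Vowels shift forward by 6 and consonants shift forward by 2.
Applying it to zipper: z(cons)+2=b, i(vowel)+6=o, p(cons)+2=r, p(cons)+2=r, e(vowel)+6=k, r(cons)+2=t.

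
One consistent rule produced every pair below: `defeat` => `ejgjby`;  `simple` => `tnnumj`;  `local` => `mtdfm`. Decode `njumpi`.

Shifts by position in defeat: pos 0: d→e (+1), pos 1: e→j (+5), pos 2: f→g (+1), pos 3: e→j (+5) — repeating every 2. It's a Vigenère-style cipher with numeric key [1,5]: position i shifts by key[i mod 2].
Undoing it on njumpi: n−1=m, j−5=e, u−1=t, m−5=h, p−1=o, i−5=d.

method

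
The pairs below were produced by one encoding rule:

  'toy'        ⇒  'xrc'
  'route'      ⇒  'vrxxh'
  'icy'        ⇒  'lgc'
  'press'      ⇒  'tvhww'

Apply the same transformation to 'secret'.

whgvhx

The shift depends on letter class: consonant t→x is +4, but vowel o→r is +3. The rule splits by letter class: vowels +3, consonants +4.
Applying it to secret: s(cons)+4=w, e(vowel)+3=h, c(cons)+4=g, r(cons)+4=v, e(vowel)+3=h, t(cons)+4=x.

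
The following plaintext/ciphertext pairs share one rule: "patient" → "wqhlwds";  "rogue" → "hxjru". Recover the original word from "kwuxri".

The output letters match the input read backwards, each shifted +3: patient reversed is tneitap. Two steps: reverse the string, then apply a Caesar shift of +3.
Reversing it on kwuxri: shift back: k−3=h, w−3=t, u−3=r, x−3=u, r−3=o, i−3=f → htruof; then reverse → fourth.

fourth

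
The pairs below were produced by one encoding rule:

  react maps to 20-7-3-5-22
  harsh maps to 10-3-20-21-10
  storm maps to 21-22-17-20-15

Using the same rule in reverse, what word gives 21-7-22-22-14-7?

Each letter is replaced by its alphabet position (a=1..z=26) + 2.
Decoding 21-7-22-22-14-7: 21→(21−2)÷1=19=s, 7→(7−2)÷1=5=e, 22→(22−2)÷1=20=t, 22→(22−2)÷1=20=t, 14→(14−2)÷1=12=l, 7→(7−2)÷1=5=e.

settle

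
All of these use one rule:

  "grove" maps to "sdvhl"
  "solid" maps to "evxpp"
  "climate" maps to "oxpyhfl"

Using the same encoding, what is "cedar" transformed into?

The shift depends on letter class: consonant g→s is +12, but vowel o→v is +7. The rule splits by letter class: vowels +7, consonants +12.
Applying it to cedar: c(cons)+12=o, e(vowel)+7=l, d(cons)+12=p, a(vowel)+7=h, r(cons)+12=d.

olphd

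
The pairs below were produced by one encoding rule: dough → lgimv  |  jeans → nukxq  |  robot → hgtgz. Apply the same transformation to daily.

d(3)→l(11) and o(14)→g(6) fit y≡9x+10 (mod 26); the inverse of 9 mod 26 is 3. Each letter's alphabet position (a=0..z=25) is mapped through 9·x+10 mod 26 — an affine cipher.
For daily: d(3)→9·3+10≡11=l; a(0)→9·0+10≡10=k; i(8)→9·8+10≡4=e; l(11)→9·11+10≡5=f; y(24)→9·24+10≡18=s (all mod 26).

lkefs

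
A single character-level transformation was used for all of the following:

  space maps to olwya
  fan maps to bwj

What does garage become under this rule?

Compare letters: s→o is +22, p→l is +22, a→w is +22 — a constant shift. Every letter moves 22 places later in the alphabet, wrapping around z→a.
For garage: g+22=c, a+22=w, r+22=n, a+22=w, g+22=c, e+22=a.

cwnwca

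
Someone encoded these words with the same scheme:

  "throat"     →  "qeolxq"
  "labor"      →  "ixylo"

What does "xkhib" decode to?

Compare letters: t→q is +23, h→e is +23, r→o is +23 — a constant shift. It's a constant shift of +23 (ROT23).
Reversing it on xkhib: x−23=a, k−23=n, h−23=k, i−23=l, b−23=e.

ankle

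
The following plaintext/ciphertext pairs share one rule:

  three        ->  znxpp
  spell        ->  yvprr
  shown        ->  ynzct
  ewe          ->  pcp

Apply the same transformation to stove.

The shift depends on letter class: consonant t→z is +6, but vowel e→p is +11. Two shifts are in play — +11 for a/e/i/o/u, +6 for every other letter.
Applying it to stove: s(cons)+6=y, t(cons)+6=z, o(vowel)+11=z, v(cons)+6=b, e(vowel)+11=p.

yzzbp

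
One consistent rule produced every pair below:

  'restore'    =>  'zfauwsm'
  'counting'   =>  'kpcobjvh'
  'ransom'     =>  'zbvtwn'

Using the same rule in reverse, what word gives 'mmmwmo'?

Shifts by position in restore: pos 0: r→z (+8), pos 1: e→f (+1), pos 2: s→a (+8), pos 3: t→u (+1) — repeating every 2. The shifts repeat in a cycle of length 2: positions 0,1,… shift by +8, +1, then the pattern repeats.
Decoding mmmwmo: m−8=e, m−1=l, m−8=e, w−1=v, m−8=e, o−1=n.

eleven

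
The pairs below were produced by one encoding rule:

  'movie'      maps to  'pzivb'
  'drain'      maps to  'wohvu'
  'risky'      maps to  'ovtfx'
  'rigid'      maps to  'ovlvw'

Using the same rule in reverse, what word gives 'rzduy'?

count

m(12)→p(15) and o(14)→z(25) fit y≡5x+7 (mod 26); the inverse of 5 mod 26 is 21. Each letter's alphabet position (a=0..z=25) is mapped through 5·x+7 mod 26 — an affine cipher.
Decoding rzduy: r(17)→21·(17−7)≡2=c; z(25)→21·(25−7)≡14=o; d(3)→21·(3−7)≡20=u; u(20)→21·(20−7)≡13=n; y(24)→21·(24−7)≡19=t (all mod 26).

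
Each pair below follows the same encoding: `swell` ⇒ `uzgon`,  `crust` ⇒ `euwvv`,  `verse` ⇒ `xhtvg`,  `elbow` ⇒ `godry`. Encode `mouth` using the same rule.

A repeating key of period 2 is used — shifts +2, +3 over and over.
Applying it to mouth: m+2=o, o+3=r, u+2=w, t+3=w, h+2=j.

orwwj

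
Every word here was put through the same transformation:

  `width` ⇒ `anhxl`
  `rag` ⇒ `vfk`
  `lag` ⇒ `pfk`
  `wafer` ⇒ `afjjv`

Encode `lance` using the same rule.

The shift depends on letter class: consonant w→a is +4, but vowel i→n is +5. Vowels shift forward by 5 and consonants shift forward by 4.
On lance: l(cons)+4=p, a(vowel)+5=f, n(cons)+4=r, c(cons)+4=g, e(vowel)+5=j.

pfrgj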